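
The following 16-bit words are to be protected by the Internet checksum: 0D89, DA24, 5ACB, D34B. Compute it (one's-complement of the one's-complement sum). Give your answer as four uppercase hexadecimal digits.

One's-complement addition (fold any carry out of bit 15 back into bit 0):
  0x0D89 + 0xDA24 = 0x0E7AD
  0xE7AD + 0x5ACB = 0x14278 → wrap carry → 0x4279
  0x4279 + 0xD34B = 0x115C4 → wrap carry → 0x15C5
One's-complement sum = 0x15C5.
Checksum = ~0x15C5 & 0xFFFF = 0xEA3A.

EA3A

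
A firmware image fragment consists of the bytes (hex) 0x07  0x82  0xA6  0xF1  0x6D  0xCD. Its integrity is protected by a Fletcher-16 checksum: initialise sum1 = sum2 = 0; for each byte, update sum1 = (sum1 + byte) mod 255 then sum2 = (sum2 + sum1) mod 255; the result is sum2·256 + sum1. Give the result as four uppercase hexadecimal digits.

CF5D

Running sums (mod 255):
  after byte 0 (0x07): sum1=7, sum2=7
  after byte 1 (0x82): sum1=137, sum2=144
  after byte 2 (0xA6): sum1=48, sum2=192
  after byte 3 (0xF1): sum1=34, sum2=226
  after byte 4 (0x6D): sum1=143, sum2=114
  after byte 5 (0xCD): sum1=93, sum2=207
Checksum = sum2·256 + sum1 = 207·256 + 93 = 53085 = 0xCF5D.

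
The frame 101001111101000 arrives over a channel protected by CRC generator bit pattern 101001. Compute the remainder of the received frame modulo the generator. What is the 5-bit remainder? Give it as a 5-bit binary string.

Modulo-2 division of 101001111101000 by 101001:
  pos 0: 101001 XOR 101001 = 000000
  pos 6: 111101 XOR 101001 = 010100
  pos 7: 101000 XOR 101001 = 000001
Remainder = 00100 (nonzero — an error is detected).

00100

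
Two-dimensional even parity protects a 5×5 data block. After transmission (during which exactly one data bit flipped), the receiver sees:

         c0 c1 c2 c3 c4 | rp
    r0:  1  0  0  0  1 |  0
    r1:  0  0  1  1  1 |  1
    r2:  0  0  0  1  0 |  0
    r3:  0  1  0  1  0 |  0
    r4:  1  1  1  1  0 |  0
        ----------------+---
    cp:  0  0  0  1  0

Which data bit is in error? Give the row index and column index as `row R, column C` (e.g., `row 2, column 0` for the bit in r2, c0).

row 2, column 3

Recompute each row's even parity and compare to rp:
  r0: data parity 0, sent rp 0 → ok
  r1: data parity 1, sent rp 1 → ok
  r2: data parity 1, sent rp 0 → mismatch
  r3: data parity 0, sent rp 0 → ok
  r4: data parity 0, sent rp 0 → ok
Recompute each column's even parity and compare to cp:
  c0: data parity 0, sent cp 0 → ok
  c1: data parity 0, sent cp 0 → ok
  c2: data parity 0, sent cp 0 → ok
  c3: data parity 0, sent cp 1 → mismatch
  c4: data parity 0, sent cp 0 → ok
Exactly one row (r2) and one column (c3) fail → the flipped bit is at their intersection.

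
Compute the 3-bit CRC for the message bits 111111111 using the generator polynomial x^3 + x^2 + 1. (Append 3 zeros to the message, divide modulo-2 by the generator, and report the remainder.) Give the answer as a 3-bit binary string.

Append 3 zeros: 111111111000. Divide by 1101 (XOR where the leading bit is 1):
  pos 0: 1111 XOR 1101 = 0010
  pos 2: 1011 XOR 1101 = 0110
  pos 3: 1101 XOR 1101 = 0000
  pos 7: 1100 XOR 1101 = 0001
Remainder (last 3 bits) = 010. This is the CRC / FCS.

010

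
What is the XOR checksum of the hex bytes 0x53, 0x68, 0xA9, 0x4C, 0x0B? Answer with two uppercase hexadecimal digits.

XOR the bytes together:
  start with 0x53
  0x53 ⊕ 0x68 = 0x3B
  0x3B ⊕ 0xA9 = 0x92
  0x92 ⊕ 0x4C = 0xDE
  0xDE ⊕ 0x0B = 0xD5

D5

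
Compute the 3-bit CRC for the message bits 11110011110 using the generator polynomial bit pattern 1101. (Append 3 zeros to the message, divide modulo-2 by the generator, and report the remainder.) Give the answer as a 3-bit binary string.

100

Append 3 zeros: 11110011110000. Divide by 1101 (XOR where the leading bit is 1):
  pos 0: 1111 XOR 1101 = 0010
  pos 2: 1000 XOR 1101 = 0101
  pos 3: 1011 XOR 1101 = 0110
  pos 4: 1101 XOR 1101 = 0000
  pos 8: 1100 XOR 1101 = 0001
Remainder (last 3 bits) = 100. This is the CRC / FCS.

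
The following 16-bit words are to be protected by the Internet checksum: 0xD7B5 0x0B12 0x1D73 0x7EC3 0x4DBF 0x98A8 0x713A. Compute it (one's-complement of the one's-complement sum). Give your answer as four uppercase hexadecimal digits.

One's-complement addition (fold any carry out of bit 15 back into bit 0):
  0xD7B5 + 0x0B12 = 0x0E2C7
  0xE2C7 + 0x1D73 = 0x1003A → wrap carry → 0x003B
  0x003B + 0x7EC3 = 0x07EFE
  0x7EFE + 0x4DBF = 0x0CCBD
  0xCCBD + 0x98A8 = 0x16565 → wrap carry → 0x6566
  0x6566 + 0x713A = 0x0D6A0
One's-complement sum = 0xD6A0.
Checksum = ~0xD6A0 & 0xFFFF = 0x295F.

295F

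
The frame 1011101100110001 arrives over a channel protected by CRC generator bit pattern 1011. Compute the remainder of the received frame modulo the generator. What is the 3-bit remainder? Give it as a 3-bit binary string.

000

Modulo-2 division of 1011101100110001 by 1011:
  pos 0: 1011 XOR 1011 = 0000
  pos 4: 1011 XOR 1011 = 0000
  pos 10: 1100 XOR 1011 = 0111
  pos 11: 1110 XOR 1011 = 0101
  pos 12: 1011 XOR 1011 = 0000
Remainder = 000 (zero — the frame passes the CRC check).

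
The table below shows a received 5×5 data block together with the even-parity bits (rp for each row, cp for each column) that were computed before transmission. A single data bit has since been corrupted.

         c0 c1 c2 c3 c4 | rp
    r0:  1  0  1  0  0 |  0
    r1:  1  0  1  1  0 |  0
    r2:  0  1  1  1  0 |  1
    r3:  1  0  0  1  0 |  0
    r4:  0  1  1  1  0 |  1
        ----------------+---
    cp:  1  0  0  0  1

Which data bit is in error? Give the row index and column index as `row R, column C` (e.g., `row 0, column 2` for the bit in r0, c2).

Recompute each row's even parity and compare to rp:
  r0: data parity 0, sent rp 0 → ok
  r1: data parity 1, sent rp 0 → mismatch
  r2: data parity 1, sent rp 1 → ok
  r3: data parity 0, sent rp 0 → ok
  r4: data parity 1, sent rp 1 → ok
Recompute each column's even parity and compare to cp:
  c0: data parity 1, sent cp 1 → ok
  c1: data parity 0, sent cp 0 → ok
  c2: data parity 0, sent cp 0 → ok
  c3: data parity 0, sent cp 0 → ok
  c4: data parity 0, sent cp 1 → mismatch
Exactly one row (r1) and one column (c4) fail → the flipped bit is at their intersection.

row 1, column 4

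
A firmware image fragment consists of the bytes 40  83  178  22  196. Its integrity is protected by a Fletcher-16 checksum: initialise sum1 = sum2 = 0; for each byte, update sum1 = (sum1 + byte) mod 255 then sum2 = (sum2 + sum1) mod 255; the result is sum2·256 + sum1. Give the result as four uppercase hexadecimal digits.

1F09

Running sums (mod 255):
  after byte 0 (40): sum1=40, sum2=40
  after byte 1 (83): sum1=123, sum2=163
  after byte 2 (178): sum1=46, sum2=209
  after byte 3 (22): sum1=68, sum2=22
  after byte 4 (196): sum1=9, sum2=31
Checksum = sum2·256 + sum1 = 31·256 + 9 = 7945 = 0x1F09.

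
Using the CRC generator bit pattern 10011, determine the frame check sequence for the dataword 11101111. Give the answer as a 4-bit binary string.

Append 4 zeros: 111011110000. Divide by 10011 (XOR where the leading bit is 1):
  pos 0: 11101 XOR 10011 = 01110
  pos 1: 11101 XOR 10011 = 01110
  pos 2: 11101 XOR 10011 = 01110
  pos 3: 11101 XOR 10011 = 01110
  pos 4: 11100 XOR 10011 = 01111
  pos 5: 11110 XOR 10011 = 01101
  pos 6: 11010 XOR 10011 = 01001
  pos 7: 10010 XOR 10011 = 00001
Remainder (last 4 bits) = 0001. This is the CRC / FCS.

0001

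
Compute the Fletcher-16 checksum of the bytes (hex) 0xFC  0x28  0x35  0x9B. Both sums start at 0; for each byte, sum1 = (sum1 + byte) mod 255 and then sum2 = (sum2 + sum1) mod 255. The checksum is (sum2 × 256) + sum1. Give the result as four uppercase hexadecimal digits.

Running sums (mod 255):
  after byte 0 (0xFC): sum1=252, sum2=252
  after byte 1 (0x28): sum1=37, sum2=34
  after byte 2 (0x35): sum1=90, sum2=124
  after byte 3 (0x9B): sum1=245, sum2=114
Checksum = sum2·256 + sum1 = 114·256 + 245 = 29429 = 0x72F5.

72F5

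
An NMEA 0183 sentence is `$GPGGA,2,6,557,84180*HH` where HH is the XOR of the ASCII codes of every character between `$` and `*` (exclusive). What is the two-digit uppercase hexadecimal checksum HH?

50

XOR the ASCII codes of the payload characters:
  'G' = 0x47 → acc = 0x47
  'P' = 0x50 → acc = 0x17
  'G' = 0x47 → acc = 0x50
  'G' = 0x47 → acc = 0x17
  'A' = 0x41 → acc = 0x56
  ',' = 0x2C → acc = 0x7A
  '2' = 0x32 → acc = 0x48
  ',' = 0x2C → acc = 0x64
  '6' = 0x36 → acc = 0x52
  ',' = 0x2C → acc = 0x7E
  '5' = 0x35 → acc = 0x4B
  '5' = 0x35 → acc = 0x7E
  '7' = 0x37 → acc = 0x49
  ',' = 0x2C → acc = 0x65
  '8' = 0x38 → acc = 0x5D
  '4' = 0x34 → acc = 0x69
  '1' = 0x31 → acc = 0x58
  '8' = 0x38 → acc = 0x60
  '0' = 0x30 → acc = 0x50
Checksum = 0x50.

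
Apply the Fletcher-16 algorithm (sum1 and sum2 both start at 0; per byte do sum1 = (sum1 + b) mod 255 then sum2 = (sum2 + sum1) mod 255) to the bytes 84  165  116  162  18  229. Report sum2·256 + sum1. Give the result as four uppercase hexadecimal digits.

Running sums (mod 255):
  after byte 0 (84): sum1=84, sum2=84
  after byte 1 (165): sum1=249, sum2=78
  after byte 2 (116): sum1=110, sum2=188
  after byte 3 (162): sum1=17, sum2=205
  after byte 4 (18): sum1=35, sum2=240
  after byte 5 (229): sum1=9, sum2=249
Checksum = sum2·256 + sum1 = 249·256 + 9 = 63753 = 0xF909.

F909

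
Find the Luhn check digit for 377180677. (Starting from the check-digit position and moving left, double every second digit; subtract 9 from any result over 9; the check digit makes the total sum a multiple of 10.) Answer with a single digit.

9

Partial digits right→left: 7 7 6 0 8 1 7 7 3
Double every second digit counting from the check-digit position (so the 1st, 3rd, 5th, ... of the partial from the right).
  doubled (with −9 where >9): 5 3 7 5 6 → sum 26
  kept as-is: 7 0 1 7 → sum 15
Total = 26 + 15 = 41.
Check digit = (10 − (41 mod 10)) mod 10 = 9.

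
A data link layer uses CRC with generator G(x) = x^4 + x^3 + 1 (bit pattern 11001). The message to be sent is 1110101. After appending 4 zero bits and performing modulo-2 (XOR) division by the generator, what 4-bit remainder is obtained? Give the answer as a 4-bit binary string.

Append 4 zeros: 11101010000. Divide by 11001 (XOR where the leading bit is 1):
  pos 0: 11101 XOR 11001 = 00100
  pos 2: 10001 XOR 11001 = 01000
  pos 3: 10000 XOR 11001 = 01001
  pos 4: 10010 XOR 11001 = 01011
  pos 5: 10110 XOR 11001 = 01111
  pos 6: 11110 XOR 11001 = 00111
Remainder (last 4 bits) = 0111. This is the CRC / FCS.

0111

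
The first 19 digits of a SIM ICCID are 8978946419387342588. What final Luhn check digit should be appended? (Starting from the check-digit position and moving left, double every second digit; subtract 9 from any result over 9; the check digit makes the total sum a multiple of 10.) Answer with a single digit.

Partial digits right→left: 8 8 5 2 4 3 7 8 3 9 1 4 6 4 9 8 7 9 8
Double every second digit counting from the check-digit position (so the 1st, 3rd, 5th, ... of the partial from the right).
  doubled (with −9 where >9): 7 1 8 5 6 2 3 9 5 7 → sum 53
  kept as-is: 8 2 3 8 9 4 4 8 9 → sum 55
Total = 53 + 55 = 108.
Check digit = (10 − (108 mod 10)) mod 10 = 2.

2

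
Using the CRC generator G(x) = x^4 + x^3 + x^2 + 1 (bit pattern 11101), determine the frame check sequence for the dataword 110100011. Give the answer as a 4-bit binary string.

0100

Append 4 zeros: 1101000110000. Divide by 11101 (XOR where the leading bit is 1):
  pos 0: 11010 XOR 11101 = 00111
  pos 2: 11100 XOR 11101 = 00001
  pos 6: 11100 XOR 11101 = 00001
Remainder (last 4 bits) = 0100. This is the CRC / FCS.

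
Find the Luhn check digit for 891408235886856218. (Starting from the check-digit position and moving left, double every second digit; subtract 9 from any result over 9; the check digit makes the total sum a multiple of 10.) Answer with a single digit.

Partial digits right→left: 8 1 2 6 5 8 6 8 8 5 3 2 8 0 4 1 9 8
Double every second digit counting from the check-digit position (so the 1st, 3rd, 5th, ... of the partial from the right).
  doubled (with −9 where >9): 7 4 1 3 7 6 7 8 9 → sum 52
  kept as-is: 1 6 8 8 5 2 0 1 8 → sum 39
Total = 52 + 39 = 91.
Check digit = (10 − (91 mod 10)) mod 10 = 9.

9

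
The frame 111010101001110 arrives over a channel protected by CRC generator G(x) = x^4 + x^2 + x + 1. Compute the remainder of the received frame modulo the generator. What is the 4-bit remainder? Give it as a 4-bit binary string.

1011

Modulo-2 division of 111010101001110 by 10111:
  pos 0: 11101 XOR 10111 = 01010
  pos 1: 10100 XOR 10111 = 00011
  pos 4: 11101 XOR 10111 = 01010
  pos 5: 10100 XOR 10111 = 00011
  pos 8: 11011 XOR 10111 = 01100
  pos 9: 11001 XOR 10111 = 01110
  pos 10: 11100 XOR 10111 = 01011
Remainder = 1011 (nonzero — an error is detected).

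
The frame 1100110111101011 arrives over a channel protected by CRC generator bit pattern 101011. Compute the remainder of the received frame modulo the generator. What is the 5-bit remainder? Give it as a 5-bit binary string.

10101

Modulo-2 division of 1100110111101011 by 101011:
  pos 0: 110011 XOR 101011 = 011000
  pos 1: 110000 XOR 101011 = 011011
  pos 2: 110111 XOR 101011 = 011100
  pos 3: 111001 XOR 101011 = 010010
  pos 4: 100101 XOR 101011 = 001110
  pos 6: 111010 XOR 101011 = 010001
  pos 7: 100011 XOR 101011 = 001000
  pos 9: 100001 XOR 101011 = 001010
Remainder = 10101 (nonzero — an error is detected).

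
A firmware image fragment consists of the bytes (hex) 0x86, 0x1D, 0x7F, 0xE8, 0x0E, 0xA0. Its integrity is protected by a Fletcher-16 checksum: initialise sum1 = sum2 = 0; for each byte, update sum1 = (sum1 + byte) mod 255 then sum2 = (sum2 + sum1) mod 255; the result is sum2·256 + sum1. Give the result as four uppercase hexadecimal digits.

2EBA

Running sums (mod 255):
  after byte 0 (0x86): sum1=134, sum2=134
  after byte 1 (0x1D): sum1=163, sum2=42
  after byte 2 (0x7F): sum1=35, sum2=77
  after byte 3 (0xE8): sum1=12, sum2=89
  after byte 4 (0x0E): sum1=26, sum2=115
  after byte 5 (0xA0): sum1=186, sum2=46
Checksum = sum2·256 + sum1 = 46·256 + 186 = 11962 = 0x2EBA.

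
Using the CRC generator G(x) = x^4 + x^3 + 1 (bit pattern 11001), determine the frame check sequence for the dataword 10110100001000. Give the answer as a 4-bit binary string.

1101

Append 4 zeros: 101101000010000000. Divide by 11001 (XOR where the leading bit is 1):
  pos 0: 10110 XOR 11001 = 01111
  pos 1: 11111 XOR 11001 = 00110
  pos 3: 11000 XOR 11001 = 00001
  pos 7: 10010 XOR 11001 = 01011
  pos 8: 10110 XOR 11001 = 01111
  pos 9: 11110 XOR 11001 = 00111
  pos 11: 11100 XOR 11001 = 00101
  pos 13: 10100 XOR 11001 = 01101
Remainder (last 4 bits) = 1101. This is the CRC / FCS.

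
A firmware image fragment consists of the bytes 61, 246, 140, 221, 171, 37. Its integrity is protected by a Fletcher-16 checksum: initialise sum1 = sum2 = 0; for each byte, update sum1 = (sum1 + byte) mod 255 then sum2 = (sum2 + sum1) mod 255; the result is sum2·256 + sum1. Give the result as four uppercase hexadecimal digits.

Running sums (mod 255):
  after byte 0 (61): sum1=61, sum2=61
  after byte 1 (246): sum1=52, sum2=113
  after byte 2 (140): sum1=192, sum2=50
  after byte 3 (221): sum1=158, sum2=208
  after byte 4 (171): sum1=74, sum2=27
  after byte 5 (37): sum1=111, sum2=138
Checksum = sum2·256 + sum1 = 138·256 + 111 = 35439 = 0x8A6F.

8A6F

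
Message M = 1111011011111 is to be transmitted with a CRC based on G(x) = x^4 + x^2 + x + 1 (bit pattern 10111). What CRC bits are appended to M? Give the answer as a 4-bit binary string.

0010

Append 4 zeros: 11110110111110000. Divide by 10111 (XOR where the leading bit is 1):
  pos 0: 11110 XOR 10111 = 01001
  pos 1: 10011 XOR 10111 = 00100
  pos 3: 10010 XOR 10111 = 00101
  pos 5: 10111 XOR 10111 = 00000
  pos 10: 11100 XOR 10111 = 01011
  pos 11: 10110 XOR 10111 = 00001
Remainder (last 4 bits) = 0010. This is the CRC / FCS.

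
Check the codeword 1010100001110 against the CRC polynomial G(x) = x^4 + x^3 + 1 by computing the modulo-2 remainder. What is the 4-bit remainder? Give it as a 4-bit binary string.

Modulo-2 division of 1010100001110 by 11001:
  pos 0: 10101 XOR 11001 = 01100
  pos 1: 11000 XOR 11001 = 00001
  pos 5: 10001 XOR 11001 = 01000
  pos 6: 10001 XOR 11001 = 01000
  pos 7: 10001 XOR 11001 = 01000
  pos 8: 10000 XOR 11001 = 01001
Remainder = 1001 (nonzero — an error is detected).

1001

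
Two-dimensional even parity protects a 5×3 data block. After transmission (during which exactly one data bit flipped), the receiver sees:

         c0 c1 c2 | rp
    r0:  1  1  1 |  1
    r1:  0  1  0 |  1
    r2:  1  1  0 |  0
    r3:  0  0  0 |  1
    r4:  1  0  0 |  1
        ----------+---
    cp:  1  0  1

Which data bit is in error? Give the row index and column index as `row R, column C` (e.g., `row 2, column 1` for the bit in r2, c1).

Recompute each row's even parity and compare to rp:
  r0: data parity 1, sent rp 1 → ok
  r1: data parity 1, sent rp 1 → ok
  r2: data parity 0, sent rp 0 → ok
  r3: data parity 0, sent rp 1 → mismatch
  r4: data parity 1, sent rp 1 → ok
Recompute each column's even parity and compare to cp:
  c0: data parity 1, sent cp 1 → ok
  c1: data parity 1, sent cp 0 → mismatch
  c2: data parity 1, sent cp 1 → ok
Exactly one row (r3) and one column (c1) fail → the flipped bit is at their intersection.

row 3, column 1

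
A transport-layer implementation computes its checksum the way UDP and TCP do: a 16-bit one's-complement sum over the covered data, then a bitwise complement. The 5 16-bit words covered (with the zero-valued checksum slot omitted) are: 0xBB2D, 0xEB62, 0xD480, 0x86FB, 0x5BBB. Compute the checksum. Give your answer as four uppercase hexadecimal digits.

A237

One's-complement addition (fold any carry out of bit 15 back into bit 0):
  0xBB2D + 0xEB62 = 0x1A68F → wrap carry → 0xA690
  0xA690 + 0xD480 = 0x17B10 → wrap carry → 0x7B11
  0x7B11 + 0x86FB = 0x1020C → wrap carry → 0x020D
  0x020D + 0x5BBB = 0x05DC8
One's-complement sum = 0x5DC8.
Checksum = ~0x5DC8 & 0xFFFF = 0xA237.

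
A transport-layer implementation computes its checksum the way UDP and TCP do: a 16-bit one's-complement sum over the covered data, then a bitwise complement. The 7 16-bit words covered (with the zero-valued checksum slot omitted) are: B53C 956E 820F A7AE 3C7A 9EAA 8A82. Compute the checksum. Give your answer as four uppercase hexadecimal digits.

25EF

One's-complement addition (fold any carry out of bit 15 back into bit 0):
  0xB53C + 0x956E = 0x14AAA → wrap carry → 0x4AAB
  0x4AAB + 0x820F = 0x0CCBA
  0xCCBA + 0xA7AE = 0x17468 → wrap carry → 0x7469
  0x7469 + 0x3C7A = 0x0B0E3
  0xB0E3 + 0x9EAA = 0x14F8D → wrap carry → 0x4F8E
  0x4F8E + 0x8A82 = 0x0DA10
One's-complement sum = 0xDA10.
Checksum = ~0xDA10 & 0xFFFF = 0x25EF.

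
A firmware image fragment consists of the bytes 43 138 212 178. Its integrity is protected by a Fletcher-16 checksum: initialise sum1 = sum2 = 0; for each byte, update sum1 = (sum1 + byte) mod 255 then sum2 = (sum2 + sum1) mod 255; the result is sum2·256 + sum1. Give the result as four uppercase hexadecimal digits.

Running sums (mod 255):
  after byte 0 (43): sum1=43, sum2=43
  after byte 1 (138): sum1=181, sum2=224
  after byte 2 (212): sum1=138, sum2=107
  after byte 3 (178): sum1=61, sum2=168
Checksum = sum2·256 + sum1 = 168·256 + 61 = 43069 = 0xA83D.

A83D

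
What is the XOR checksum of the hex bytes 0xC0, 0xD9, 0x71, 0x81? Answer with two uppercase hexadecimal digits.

E9

XOR the bytes together:
  start with 0xC0
  0xC0 ⊕ 0xD9 = 0x19
  0x19 ⊕ 0x71 = 0x68
  0x68 ⊕ 0x81 = 0xE9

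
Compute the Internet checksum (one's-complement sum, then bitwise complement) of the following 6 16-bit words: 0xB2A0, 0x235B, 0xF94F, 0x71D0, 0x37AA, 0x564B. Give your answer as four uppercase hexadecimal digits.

30EE

One's-complement addition (fold any carry out of bit 15 back into bit 0):
  0xB2A0 + 0x235B = 0x0D5FB
  0xD5FB + 0xF94F = 0x1CF4A → wrap carry → 0xCF4B
  0xCF4B + 0x71D0 = 0x1411B → wrap carry → 0x411C
  0x411C + 0x37AA = 0x078C6
  0x78C6 + 0x564B = 0x0CF11
One's-complement sum = 0xCF11.
Checksum = ~0xCF11 & 0xFFFF = 0x30EE.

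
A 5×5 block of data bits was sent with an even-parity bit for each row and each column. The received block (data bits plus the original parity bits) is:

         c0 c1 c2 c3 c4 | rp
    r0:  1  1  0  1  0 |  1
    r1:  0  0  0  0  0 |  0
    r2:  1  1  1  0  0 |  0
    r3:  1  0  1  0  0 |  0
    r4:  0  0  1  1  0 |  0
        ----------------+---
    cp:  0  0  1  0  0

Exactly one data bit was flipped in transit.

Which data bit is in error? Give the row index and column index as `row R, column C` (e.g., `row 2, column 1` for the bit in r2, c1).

row 2, column 0

Recompute each row's even parity and compare to rp:
  r0: data parity 1, sent rp 1 → ok
  r1: data parity 0, sent rp 0 → ok
  r2: data parity 1, sent rp 0 → mismatch
  r3: data parity 0, sent rp 0 → ok
  r4: data parity 0, sent rp 0 → ok
Recompute each column's even parity and compare to cp:
  c0: data parity 1, sent cp 0 → mismatch
  c1: data parity 0, sent cp 0 → ok
  c2: data parity 1, sent cp 1 → ok
  c3: data parity 0, sent cp 0 → ok
  c4: data parity 0, sent cp 0 → ok
Exactly one row (r2) and one column (c0) fail → the flipped bit is at their intersection.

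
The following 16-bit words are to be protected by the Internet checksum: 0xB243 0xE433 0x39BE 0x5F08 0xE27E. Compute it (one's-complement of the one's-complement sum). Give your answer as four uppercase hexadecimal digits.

One's-complement addition (fold any carry out of bit 15 back into bit 0):
  0xB243 + 0xE433 = 0x19676 → wrap carry → 0x9677
  0x9677 + 0x39BE = 0x0D035
  0xD035 + 0x5F08 = 0x12F3D → wrap carry → 0x2F3E
  0x2F3E + 0xE27E = 0x111BC → wrap carry → 0x11BD
One's-complement sum = 0x11BD.
Checksum = ~0x11BD & 0xFFFF = 0xEE42.

EE42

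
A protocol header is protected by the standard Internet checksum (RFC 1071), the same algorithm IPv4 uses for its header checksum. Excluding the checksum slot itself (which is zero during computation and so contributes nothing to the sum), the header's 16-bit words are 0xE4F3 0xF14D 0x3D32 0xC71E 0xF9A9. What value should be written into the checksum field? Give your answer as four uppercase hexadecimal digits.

2BC3

One's-complement addition (fold any carry out of bit 15 back into bit 0):
  0xE4F3 + 0xF14D = 0x1D640 → wrap carry → 0xD641
  0xD641 + 0x3D32 = 0x11373 → wrap carry → 0x1374
  0x1374 + 0xC71E = 0x0DA92
  0xDA92 + 0xF9A9 = 0x1D43B → wrap carry → 0xD43C
One's-complement sum = 0xD43C.
Checksum = ~0xD43C & 0xFFFF = 0x2BC3.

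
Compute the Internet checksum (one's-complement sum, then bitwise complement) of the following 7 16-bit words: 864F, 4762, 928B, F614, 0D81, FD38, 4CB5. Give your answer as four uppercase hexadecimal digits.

One's-complement addition (fold any carry out of bit 15 back into bit 0):
  0x864F + 0x4762 = 0x0CDB1
  0xCDB1 + 0x928B = 0x1603C → wrap carry → 0x603D
  0x603D + 0xF614 = 0x15651 → wrap carry → 0x5652
  0x5652 + 0x0D81 = 0x063D3
  0x63D3 + 0xFD38 = 0x1610B → wrap carry → 0x610C
  0x610C + 0x4CB5 = 0x0ADC1
One's-complement sum = 0xADC1.
Checksum = ~0xADC1 & 0xFFFF = 0x523E.

523E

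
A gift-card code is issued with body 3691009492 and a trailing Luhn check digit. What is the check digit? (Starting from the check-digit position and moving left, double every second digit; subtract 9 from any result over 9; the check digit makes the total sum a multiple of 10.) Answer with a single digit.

Partial digits right→left: 2 9 4 9 0 0 1 9 6 3
Double every second digit counting from the check-digit position (so the 1st, 3rd, 5th, ... of the partial from the right).
  doubled (with −9 where >9): 4 8 0 2 3 → sum 17
  kept as-is: 9 9 0 9 3 → sum 30
Total = 17 + 30 = 47.
Check digit = (10 − (47 mod 10)) mod 10 = 3.

3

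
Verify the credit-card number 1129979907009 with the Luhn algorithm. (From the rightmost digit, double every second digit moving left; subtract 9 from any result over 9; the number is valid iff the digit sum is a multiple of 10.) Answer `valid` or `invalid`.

From the right, keep odd positions and double even positions (subtract 9 from any doubled value over 9):
  doubled (positions 2,4,...): 0 5 9 5 9 2 → sum 30
  kept (positions 1,3,...): 9 0 0 9 9 2 1 → sum 30
Total = 60.
60 mod 10 = 0, so the number is valid.

valid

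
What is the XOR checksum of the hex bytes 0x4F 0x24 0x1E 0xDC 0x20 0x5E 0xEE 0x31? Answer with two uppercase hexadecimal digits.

XOR the bytes together:
  start with 0x4F
  0x4F ⊕ 0x24 = 0x6B
  0x6B ⊕ 0x1E = 0x75
  0x75 ⊕ 0xDC = 0xA9
  0xA9 ⊕ 0x20 = 0x89
  0x89 ⊕ 0x5E = 0xD7
  0xD7 ⊕ 0xEE = 0x39
  0x39 ⊕ 0x31 = 0x08

08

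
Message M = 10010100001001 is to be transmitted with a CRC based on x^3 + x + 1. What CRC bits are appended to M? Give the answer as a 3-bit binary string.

Append 3 zeros: 10010100001001000. Divide by 1011 (XOR where the leading bit is 1):
  pos 0: 1001 XOR 1011 = 0010
  pos 2: 1001 XOR 1011 = 0010
  pos 4: 1000 XOR 1011 = 0011
  pos 6: 1100 XOR 1011 = 0111
  pos 7: 1111 XOR 1011 = 0100
  pos 8: 1000 XOR 1011 = 0011
  pos 10: 1101 XOR 1011 = 0110
  pos 11: 1100 XOR 1011 = 0111
  pos 12: 1110 XOR 1011 = 0101
  pos 13: 1010 XOR 1011 = 0001
Remainder (last 3 bits) = 001. This is the CRC / FCS.

001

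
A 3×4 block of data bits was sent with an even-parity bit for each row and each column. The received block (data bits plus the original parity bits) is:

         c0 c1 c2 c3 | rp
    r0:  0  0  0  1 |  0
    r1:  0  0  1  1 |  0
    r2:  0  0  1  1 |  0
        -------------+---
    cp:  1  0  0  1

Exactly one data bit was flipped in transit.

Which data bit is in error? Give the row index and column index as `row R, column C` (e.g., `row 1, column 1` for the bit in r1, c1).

Recompute each row's even parity and compare to rp:
  r0: data parity 1, sent rp 0 → mismatch
  r1: data parity 0, sent rp 0 → ok
  r2: data parity 0, sent rp 0 → ok
Recompute each column's even parity and compare to cp:
  c0: data parity 0, sent cp 1 → mismatch
  c1: data parity 0, sent cp 0 → ok
  c2: data parity 0, sent cp 0 → ok
  c3: data parity 1, sent cp 1 → ok
Exactly one row (r0) and one column (c0) fail → the flipped bit is at their intersection.

row 0, column 0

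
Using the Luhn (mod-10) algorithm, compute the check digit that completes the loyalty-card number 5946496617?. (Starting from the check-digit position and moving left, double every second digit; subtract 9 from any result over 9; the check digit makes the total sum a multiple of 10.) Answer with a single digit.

Partial digits right→left: 7 1 6 6 9 4 6 4 9 5
Double every second digit counting from the check-digit position (so the 1st, 3rd, 5th, ... of the partial from the right).
  doubled (with −9 where >9): 5 3 9 3 9 → sum 29
  kept as-is: 1 6 4 4 5 → sum 20
Total = 29 + 20 = 49.
Check digit = (10 − (49 mod 10)) mod 10 = 1.

1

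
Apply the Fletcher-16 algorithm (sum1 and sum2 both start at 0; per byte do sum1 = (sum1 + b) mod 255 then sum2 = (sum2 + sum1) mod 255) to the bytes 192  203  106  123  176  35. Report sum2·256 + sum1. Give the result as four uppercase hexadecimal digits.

Running sums (mod 255):
  after byte 0 (192): sum1=192, sum2=192
  after byte 1 (203): sum1=140, sum2=77
  after byte 2 (106): sum1=246, sum2=68
  after byte 3 (123): sum1=114, sum2=182
  after byte 4 (176): sum1=35, sum2=217
  after byte 5 (35): sum1=70, sum2=32
Checksum = sum2·256 + sum1 = 32·256 + 70 = 8262 = 0x2046.

2046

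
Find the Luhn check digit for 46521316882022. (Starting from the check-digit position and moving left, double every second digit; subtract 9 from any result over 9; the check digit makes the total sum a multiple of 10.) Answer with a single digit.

Partial digits right→left: 2 2 0 2 8 8 6 1 3 1 2 5 6 4
Double every second digit counting from the check-digit position (so the 1st, 3rd, 5th, ... of the partial from the right).
  doubled (with −9 where >9): 4 0 7 3 6 4 3 → sum 27
  kept as-is: 2 2 8 1 1 5 4 → sum 23
Total = 27 + 23 = 50.
Check digit = (10 − (50 mod 10)) mod 10 = 0.

0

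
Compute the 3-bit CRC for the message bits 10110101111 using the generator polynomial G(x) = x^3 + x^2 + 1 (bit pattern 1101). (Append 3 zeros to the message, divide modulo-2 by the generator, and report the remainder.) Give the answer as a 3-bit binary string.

001

Append 3 zeros: 10110101111000. Divide by 1101 (XOR where the leading bit is 1):
  pos 0: 1011 XOR 1101 = 0110
  pos 1: 1100 XOR 1101 = 0001
  pos 4: 1101 XOR 1101 = 0000
  pos 8: 1110 XOR 1101 = 0011
  pos 10: 1100 XOR 1101 = 0001
Remainder (last 3 bits) = 001. This is the CRC / FCS.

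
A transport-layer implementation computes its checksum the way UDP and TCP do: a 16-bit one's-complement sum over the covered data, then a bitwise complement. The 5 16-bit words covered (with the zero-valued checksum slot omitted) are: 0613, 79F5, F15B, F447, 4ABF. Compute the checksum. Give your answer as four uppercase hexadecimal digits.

4F94

One's-complement addition (fold any carry out of bit 15 back into bit 0):
  0x0613 + 0x79F5 = 0x08008
  0x8008 + 0xF15B = 0x17163 → wrap carry → 0x7164
  0x7164 + 0xF447 = 0x165AB → wrap carry → 0x65AC
  0x65AC + 0x4ABF = 0x0B06B
One's-complement sum = 0xB06B.
Checksum = ~0xB06B & 0xFFFF = 0x4F94.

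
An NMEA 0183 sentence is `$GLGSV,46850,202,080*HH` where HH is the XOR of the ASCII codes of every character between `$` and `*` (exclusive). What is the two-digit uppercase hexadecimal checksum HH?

52

XOR the ASCII codes of the payload characters:
  'G' = 0x47 → acc = 0x47
  'L' = 0x4C → acc = 0x0B
  'G' = 0x47 → acc = 0x4C
  'S' = 0x53 → acc = 0x1F
  'V' = 0x56 → acc = 0x49
  ',' = 0x2C → acc = 0x65
  '4' = 0x34 → acc = 0x51
  '6' = 0x36 → acc = 0x67
  '8' = 0x38 → acc = 0x5F
  '5' = 0x35 → acc = 0x6A
  '0' = 0x30 → acc = 0x5A
  ',' = 0x2C → acc = 0x76
  '2' = 0x32 → acc = 0x44
  '0' = 0x30 → acc = 0x74
  '2' = 0x32 → acc = 0x46
  ',' = 0x2C → acc = 0x6A
  '0' = 0x30 → acc = 0x5A
  '8' = 0x38 → acc = 0x62
  '0' = 0x30 → acc = 0x52
Checksum = 0x52.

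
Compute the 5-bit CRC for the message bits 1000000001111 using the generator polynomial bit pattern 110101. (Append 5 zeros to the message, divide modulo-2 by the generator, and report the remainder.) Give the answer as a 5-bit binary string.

10011

Append 5 zeros: 100000000111100000. Divide by 110101 (XOR where the leading bit is 1):
  pos 0: 100000 XOR 110101 = 010101
  pos 1: 101010 XOR 110101 = 011111
  pos 2: 111110 XOR 110101 = 001011
  pos 4: 101101 XOR 110101 = 011000
  pos 5: 110001 XOR 110101 = 000100
  pos 8: 100110 XOR 110101 = 010011
  pos 9: 100110 XOR 110101 = 010011
  pos 10: 100110 XOR 110101 = 010011
  pos 11: 100110 XOR 110101 = 010011
  pos 12: 100110 XOR 110101 = 010011
Remainder (last 5 bits) = 10011. This is the CRC / FCS.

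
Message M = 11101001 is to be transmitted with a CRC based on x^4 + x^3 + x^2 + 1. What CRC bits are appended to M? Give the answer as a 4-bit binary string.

1101

Append 4 zeros: 111010010000. Divide by 11101 (XOR where the leading bit is 1):
  pos 0: 11101 XOR 11101 = 00000
  pos 7: 10000 XOR 11101 = 01101
Remainder (last 4 bits) = 1101. This is the CRC / FCS.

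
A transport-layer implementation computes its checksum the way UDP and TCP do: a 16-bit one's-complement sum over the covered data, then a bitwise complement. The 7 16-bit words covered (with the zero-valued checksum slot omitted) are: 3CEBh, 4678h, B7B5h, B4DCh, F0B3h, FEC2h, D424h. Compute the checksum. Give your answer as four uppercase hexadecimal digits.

One's-complement addition (fold any carry out of bit 15 back into bit 0):
  0x3CEB + 0x4678 = 0x08363
  0x8363 + 0xB7B5 = 0x13B18 → wrap carry → 0x3B19
  0x3B19 + 0xB4DC = 0x0EFF5
  0xEFF5 + 0xF0B3 = 0x1E0A8 → wrap carry → 0xE0A9
  0xE0A9 + 0xFEC2 = 0x1DF6B → wrap carry → 0xDF6C
  0xDF6C + 0xD424 = 0x1B390 → wrap carry → 0xB391
One's-complement sum = 0xB391.
Checksum = ~0xB391 & 0xFFFF = 0x4C6E.

4C6E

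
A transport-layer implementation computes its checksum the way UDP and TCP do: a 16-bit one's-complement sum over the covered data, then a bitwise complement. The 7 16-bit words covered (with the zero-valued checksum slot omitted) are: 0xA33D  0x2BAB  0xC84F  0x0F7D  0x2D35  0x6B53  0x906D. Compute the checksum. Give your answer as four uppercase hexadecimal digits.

3054

One's-complement addition (fold any carry out of bit 15 back into bit 0):
  0xA33D + 0x2BAB = 0x0CEE8
  0xCEE8 + 0xC84F = 0x19737 → wrap carry → 0x9738
  0x9738 + 0x0F7D = 0x0A6B5
  0xA6B5 + 0x2D35 = 0x0D3EA
  0xD3EA + 0x6B53 = 0x13F3D → wrap carry → 0x3F3E
  0x3F3E + 0x906D = 0x0CFAB
One's-complement sum = 0xCFAB.
Checksum = ~0xCFAB & 0xFFFF = 0x3054.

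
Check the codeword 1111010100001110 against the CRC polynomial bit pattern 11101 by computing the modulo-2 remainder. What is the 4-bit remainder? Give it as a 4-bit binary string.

1110

Modulo-2 division of 1111010100001110 by 11101:
  pos 0: 11110 XOR 11101 = 00011
  pos 3: 11101 XOR 11101 = 00000
Remainder = 1110 (nonzero — an error is detected).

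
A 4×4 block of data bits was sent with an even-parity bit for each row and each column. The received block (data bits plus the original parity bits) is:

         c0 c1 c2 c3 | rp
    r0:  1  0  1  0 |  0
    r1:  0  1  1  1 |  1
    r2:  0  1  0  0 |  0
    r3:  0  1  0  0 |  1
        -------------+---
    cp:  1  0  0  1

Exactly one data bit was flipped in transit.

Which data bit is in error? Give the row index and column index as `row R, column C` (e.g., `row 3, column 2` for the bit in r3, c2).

row 2, column 1

Recompute each row's even parity and compare to rp:
  r0: data parity 0, sent rp 0 → ok
  r1: data parity 1, sent rp 1 → ok
  r2: data parity 1, sent rp 0 → mismatch
  r3: data parity 1, sent rp 1 → ok
Recompute each column's even parity and compare to cp:
  c0: data parity 1, sent cp 1 → ok
  c1: data parity 1, sent cp 0 → mismatch
  c2: data parity 0, sent cp 0 → ok
  c3: data parity 1, sent cp 1 → ok
Exactly one row (r2) and one column (c1) fail → the flipped bit is at their intersection.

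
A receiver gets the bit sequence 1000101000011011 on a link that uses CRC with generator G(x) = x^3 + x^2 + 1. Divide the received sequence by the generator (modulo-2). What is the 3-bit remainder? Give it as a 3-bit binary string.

Modulo-2 division of 1000101000011011 by 1101:
  pos 0: 1000 XOR 1101 = 0101
  pos 1: 1011 XOR 1101 = 0110
  pos 2: 1100 XOR 1101 = 0001
  pos 5: 1100 XOR 1101 = 0001
  pos 8: 1001 XOR 1101 = 0100
  pos 9: 1001 XOR 1101 = 0100
  pos 10: 1000 XOR 1101 = 0101
  pos 11: 1011 XOR 1101 = 0110
  pos 12: 1101 XOR 1101 = 0000
Remainder = 000 (zero — the frame passes the CRC check).

000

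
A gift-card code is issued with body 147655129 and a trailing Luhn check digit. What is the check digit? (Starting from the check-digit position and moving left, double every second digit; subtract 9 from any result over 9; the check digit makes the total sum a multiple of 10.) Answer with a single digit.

Partial digits right→left: 9 2 1 5 5 6 7 4 1
Double every second digit counting from the check-digit position (so the 1st, 3rd, 5th, ... of the partial from the right).
  doubled (with −9 where >9): 9 2 1 5 2 → sum 19
  kept as-is: 2 5 6 4 → sum 17
Total = 19 + 17 = 36.
Check digit = (10 − (36 mod 10)) mod 10 = 4.

4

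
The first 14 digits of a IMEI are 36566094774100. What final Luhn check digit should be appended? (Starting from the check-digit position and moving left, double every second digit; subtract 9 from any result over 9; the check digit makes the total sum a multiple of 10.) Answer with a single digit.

5

Partial digits right→left: 0 0 1 4 7 7 4 9 0 6 6 5 6 3
Double every second digit counting from the check-digit position (so the 1st, 3rd, 5th, ... of the partial from the right).
  doubled (with −9 where >9): 0 2 5 8 0 3 3 → sum 21
  kept as-is: 0 4 7 9 6 5 3 → sum 34
Total = 21 + 34 = 55.
Check digit = (10 − (55 mod 10)) mod 10 = 5.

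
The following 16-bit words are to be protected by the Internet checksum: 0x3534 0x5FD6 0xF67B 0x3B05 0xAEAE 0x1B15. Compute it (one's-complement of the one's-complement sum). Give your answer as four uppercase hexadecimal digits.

One's-complement addition (fold any carry out of bit 15 back into bit 0):
  0x3534 + 0x5FD6 = 0x0950A
  0x950A + 0xF67B = 0x18B85 → wrap carry → 0x8B86
  0x8B86 + 0x3B05 = 0x0C68B
  0xC68B + 0xAEAE = 0x17539 → wrap carry → 0x753A
  0x753A + 0x1B15 = 0x0904F
One's-complement sum = 0x904F.
Checksum = ~0x904F & 0xFFFF = 0x6FB0.

6FB0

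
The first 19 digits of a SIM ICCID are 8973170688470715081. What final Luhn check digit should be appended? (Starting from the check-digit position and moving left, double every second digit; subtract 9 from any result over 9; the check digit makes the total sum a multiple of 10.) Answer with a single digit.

7

Partial digits right→left: 1 8 0 5 1 7 0 7 4 8 8 6 0 7 1 3 7 9 8
Double every second digit counting from the check-digit position (so the 1st, 3rd, 5th, ... of the partial from the right).
  doubled (with −9 where >9): 2 0 2 0 8 7 0 2 5 7 → sum 33
  kept as-is: 8 5 7 7 8 6 7 3 9 → sum 60
Total = 33 + 60 = 93.
Check digit = (10 − (93 mod 10)) mod 10 = 7.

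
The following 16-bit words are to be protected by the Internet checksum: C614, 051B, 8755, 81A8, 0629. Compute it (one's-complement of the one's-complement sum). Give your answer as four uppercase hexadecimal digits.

25A9

One's-complement addition (fold any carry out of bit 15 back into bit 0):
  0xC614 + 0x051B = 0x0CB2F
  0xCB2F + 0x8755 = 0x15284 → wrap carry → 0x5285
  0x5285 + 0x81A8 = 0x0D42D
  0xD42D + 0x0629 = 0x0DA56
One's-complement sum = 0xDA56.
Checksum = ~0xDA56 & 0xFFFF = 0x25A9.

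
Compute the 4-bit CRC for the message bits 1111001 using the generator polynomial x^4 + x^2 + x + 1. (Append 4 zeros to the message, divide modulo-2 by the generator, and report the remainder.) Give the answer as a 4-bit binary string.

Append 4 zeros: 11110010000. Divide by 10111 (XOR where the leading bit is 1):
  pos 0: 11110 XOR 10111 = 01001
  pos 1: 10010 XOR 10111 = 00101
  pos 3: 10110 XOR 10111 = 00001
Remainder (last 4 bits) = 1000. This is the CRC / FCS.

1000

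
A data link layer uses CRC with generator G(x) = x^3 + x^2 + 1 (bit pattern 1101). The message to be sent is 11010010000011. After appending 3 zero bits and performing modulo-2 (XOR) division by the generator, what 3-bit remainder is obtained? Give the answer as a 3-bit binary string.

111

Append 3 zeros: 11010010000011000. Divide by 1101 (XOR where the leading bit is 1):
  pos 0: 1101 XOR 1101 = 0000
  pos 6: 1000 XOR 1101 = 0101
  pos 7: 1010 XOR 1101 = 0111
  pos 8: 1110 XOR 1101 = 0011
  pos 10: 1111 XOR 1101 = 0010
  pos 12: 1000 XOR 1101 = 0101
  pos 13: 1010 XOR 1101 = 0111
Remainder (last 3 bits) = 111. This is the CRC / FCS.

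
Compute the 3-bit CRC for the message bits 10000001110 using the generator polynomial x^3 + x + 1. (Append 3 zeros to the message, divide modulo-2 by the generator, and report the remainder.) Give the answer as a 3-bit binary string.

Append 3 zeros: 10000001110000. Divide by 1011 (XOR where the leading bit is 1):
  pos 0: 1000 XOR 1011 = 0011
  pos 2: 1100 XOR 1011 = 0111
  pos 3: 1110 XOR 1011 = 0101
  pos 4: 1011 XOR 1011 = 0000
  pos 8: 1100 XOR 1011 = 0111
  pos 9: 1110 XOR 1011 = 0101
  pos 10: 1010 XOR 1011 = 0001
Remainder (last 3 bits) = 001. This is the CRC / FCS.

001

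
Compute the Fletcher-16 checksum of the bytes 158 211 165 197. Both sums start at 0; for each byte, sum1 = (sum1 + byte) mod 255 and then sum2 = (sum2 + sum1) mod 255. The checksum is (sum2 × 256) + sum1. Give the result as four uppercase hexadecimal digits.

07DD

Running sums (mod 255):
  after byte 0 (158): sum1=158, sum2=158
  after byte 1 (211): sum1=114, sum2=17
  after byte 2 (165): sum1=24, sum2=41
  after byte 3 (197): sum1=221, sum2=7
Checksum = sum2·256 + sum1 = 7·256 + 221 = 2013 = 0x07DD.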